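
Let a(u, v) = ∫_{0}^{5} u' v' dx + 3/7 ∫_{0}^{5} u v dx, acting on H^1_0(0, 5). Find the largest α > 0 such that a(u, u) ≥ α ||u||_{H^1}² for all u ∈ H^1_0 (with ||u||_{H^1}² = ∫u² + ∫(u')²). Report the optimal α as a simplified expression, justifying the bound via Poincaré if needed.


α = (π^2 + 75/7)/(π^2 + 25)

Coercivity of a(·,·) on H^1_0(0, 5) means a(u, u) ≥ α ||u||_{H^1}² for every u ∈ H^1_0.
The interval has length L = 5, and Poincaré/coercivity depend only on L. Here a(u, u) = ∫(u')² + (3/7)·∫u².
Here 0 < c = 3/7 < 1. The condition a(u,u) ≥ α||u||_{H^1}² reads (1−α)∫(u')² ≥ (α−c)∫u². Any admissible α is ≤ 1 (rapidly oscillating u have ∫u²/∫(u')² → 0), and α = 1 would force 0 ≥ (1−c)∫u², impossible since c < 1; so 1−α > 0. By the sharp Poincaré inequality on H^1_0 of an interval of length L, ∫(u')² ≥ (π/L)²∫u² with equality for the first sine mode sin(π(x−x₀)/L) (x₀ the left endpoint), so the inequality holds for all u iff (1−α)(π/L)² ≥ α − c, i.e. α ≤ ((π/L)² + c)/((π/L)² + 1) = (1 + c(L/π)²)/(1 + (L/π)²). With (π/L)² = π^2/25 and c = 3/7, the largest admissible constant is α = ((π/L)² + c)/((π/L)² + 1).
Simplifying, α = (π^2 + 75/7)/(π^2 + 25).


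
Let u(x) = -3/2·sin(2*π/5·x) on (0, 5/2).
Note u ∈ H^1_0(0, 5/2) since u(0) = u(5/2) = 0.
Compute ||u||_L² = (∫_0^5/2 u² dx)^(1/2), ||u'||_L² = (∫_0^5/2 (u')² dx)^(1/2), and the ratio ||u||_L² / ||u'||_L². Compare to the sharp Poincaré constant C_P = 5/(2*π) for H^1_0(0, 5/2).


||u||_L² / ||u'||_L² = 5/(2*π) = C_P.

u(x) = -3/2·sin(2*π/5·x), so u'(x) = -3*π*cos(2*π*x/5)/5.
Writing u(x) = A·sin(kπx/L) with A = -3/2 and k = 1, use ∫_0^L sin²(kπx/L) dx = L/2 and ∫_0^L cos²(kπx/L) dx = L/2.
u² = 9/4·sin²(2*π/5·x) and (u')² = 9*π^2/25·cos²(2*π/5·x), and each of sin², cos² integrates to L/2 = 5/4 over (0, 5/2).
∫_0^5/2 u² dx = 45/16, so ||u||_L² = 3*sqrt(5)/4.
∫_0^5/2 (u')² dx = 9*π^2/20, so ||u'||_L² = 3*sqrt(5)*π/10.
Ratio ||u||_L² / ||u'||_L² = 5/(2*π).
Sharp Poincaré constant on H^1_0(0, 5/2) is C_P = L/π = 5/(2*π), achieved by sin(2*π/5·x).
This is the k = 1 eigenfunction (up to amplitude), so the ratio equals the sharp Poincaré constant exactly.


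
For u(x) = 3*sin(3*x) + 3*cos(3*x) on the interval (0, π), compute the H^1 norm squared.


||u||_{H^1(0,π)}^2 = 90*π

u'(x) = -9*sin(3*x) + 9*cos(3*x).
Expand u² and (u')² and integrate term by term on (0, π), using: for integers n ≥ 1, ∫_0^π sin²(nx) dx = ∫_0^π cos²(nx) dx = π/2; for n ≠ n', ∫_0^π sin(nx)sin(n'x) dx = ∫_0^π cos(nx)cos(n'x) dx = 0; and by product-to-sum, ∫_0^π sin(nx)cos(n'x) dx = ½∫_0^π [sin((n+n')x) + sin((n−n')x)] dx, which is 0 when n+n' is even and 2n/(n²−n'²) when n+n' is odd (it need not vanish on (0, π)).
  u² squared terms: (3)²·∫cos(3x)² dx = 9·π/2 = 9*π/2;  (3)²·∫sin(3x)² dx = 9·π/2 = 9*π/2.
  u² cross terms: 2·(3)·(3)·∫cos(3x)·sin(3x) dx = 18·(0) = 0.
  So ∫_0^π u² dx = 9*π/2 + 9*π/2 + 0 = 9*π.
  (u')² squared terms: (-9)²·∫sin(3x)² dx = 81·π/2 = 81*π/2;  (9)²·∫cos(3x)² dx = 81·π/2 = 81*π/2.
  (u')² cross terms: 2·(-9)·(9)·∫sin(3x)·cos(3x) dx = -162·(0) = 0.
  So ∫_0^π (u')² dx = 81*π/2 + 81*π/2 + 0 = 81*π.
||u||_{H^1}^2 = (9*π) + (81*π) = 90*π.


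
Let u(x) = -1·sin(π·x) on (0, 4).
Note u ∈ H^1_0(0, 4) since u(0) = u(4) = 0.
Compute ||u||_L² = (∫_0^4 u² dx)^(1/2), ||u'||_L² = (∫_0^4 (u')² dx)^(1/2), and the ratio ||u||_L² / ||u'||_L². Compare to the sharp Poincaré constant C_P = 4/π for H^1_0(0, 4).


||u||_L² / ||u'||_L² = 1/π < C_P = 4/π.

u(x) = -1·sin(π·x), so u'(x) = -π*cos(π*x).
Writing u(x) = A·sin(kπx/L) with A = -1 and k = 4, use ∫_0^L sin²(kπx/L) dx = L/2 and ∫_0^L cos²(kπx/L) dx = L/2.
u² = 1·sin²(π·x) and (u')² = π^2·cos²(π·x), and each of sin², cos² integrates to L/2 = 2 over (0, 4).
∫_0^4 u² dx = 2, so ||u||_L² = sqrt(2).
∫_0^4 (u')² dx = 2*π^2, so ||u'||_L² = sqrt(2)*π.
Ratio ||u||_L² / ||u'||_L² = 1/π.
Sharp Poincaré constant on H^1_0(0, 4) is C_P = L/π = 4/π, achieved by sin(π/4·x).
This is the k = 4 harmonic; the ratio L/(kπ) is strictly less than C_P = L/π, consistent with the sharp inequality ||u||_L² ≤ C_P ||u'||_L².


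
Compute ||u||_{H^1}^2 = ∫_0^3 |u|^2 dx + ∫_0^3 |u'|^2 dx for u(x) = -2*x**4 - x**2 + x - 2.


||u||_{H^1}^2 = 2183667/70

The H^1 norm (squared) on an interval (0, L) is
  ||u||_{H^1}^2 = ∫_0^L u(x)^2 dx + ∫_0^L u'(x)^2 dx.
Compute u'(x) = -8*x**3 - 2*x + 1.
Then u(x)^2 = 4*x**8 + 4*x**6 - 4*x**5 + 9*x**4 - 2*x**3 + 5*x**2 - 4*x + 4 and u'(x)^2 = 64*x**6 + 32*x**4 - 16*x**3 + 4*x**2 - 4*x + 1.
Integrate each monomial from 0 to 3 using ∫_0^3 c·x^n dx = c·3^(n+1)/(n+1):
  ∫_0^3 u(x)^2 dx = ∫_0^3 (4*x^8 + 4*x^6 - 4*x^5 + 9*x^4 - 2*x^3 + 5*x^2 - 4*x + 4) dx. Term by term:
    ∫_0^3 4*x^8 dx = 8748;  ∫_0^3 4*x^6 dx = 8748/7;  ∫_0^3 -4*x^5 dx = -486;
    ∫_0^3 9*x^4 dx = 2187/5;  ∫_0^3 -2*x^3 dx = -81/2;  ∫_0^3 5*x^2 dx = 45;
    ∫_0^3 -4*x dx = -18;  ∫_0^3 4 dx = 12.
  Sum: 8748 + 8748/7 − 486 + 2187/5 − 81/2 + 45 − 18 + 12 = 696333/70.
  ∫_0^3 u'(x)^2 dx = ∫_0^3 (64*x^6 + 32*x^4 - 16*x^3 + 4*x^2 - 4*x + 1) dx. Term by term:
    ∫_0^3 64*x^6 dx = 139968/7;  ∫_0^3 32*x^4 dx = 7776/5;  ∫_0^3 -16*x^3 dx = -324;
    ∫_0^3 4*x^2 dx = 36;  ∫_0^3 -4*x dx = -18;  ∫_0^3 1 dx = 3.
  Sum: 139968/7 + 7776/5 − 324 + 36 − 18 + 3 = 743667/35.
Adding: ||u||_{H^1}^2 = 696333/70 + 743667/35 = 2183667/70.


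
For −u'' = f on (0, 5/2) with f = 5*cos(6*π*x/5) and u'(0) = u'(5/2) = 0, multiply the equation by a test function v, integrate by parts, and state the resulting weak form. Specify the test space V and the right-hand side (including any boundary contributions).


V = H^1(0, 5/2) (no boundary constraint on v; u is determined up to an additive constant); weak form: ∫_0^5/2 u'v' dx = ∫_0^5/2 (5*cos(6*π*x/5)) v dx for all v ∈ V.

Multiply both sides by a test function v and integrate from 0 to 5/2:
  ∫_0^5/2 −u''(x) v(x) dx = ∫_0^5/2 f(x) v(x) dx.
Integrate the LHS by parts once:
  ∫_0^5/2 −u'' v dx = −[u'(x) v(x)]_0^5/2 + ∫_0^5/2 u'(x) v'(x) dx.
Thus ∫_0^5/2 u'(x) v'(x) dx = ∫_0^5/2 f(x) v(x) dx + [u'(x) v(x)]_0^5/2.
Choose V so that boundary terms are either known or forced to vanish.
u has homogeneous Neumann: u'(0) = u'(5/2) = 0. So [u' v]_0^5/2 = 0·v(5/2) − 0·v(0) = 0 for any v; take V = H^1(0, 5/2).
Weak formulation: find u (satisfying any essential BC) such that ∫_0^5/2 u'(x) v'(x) dx = ∫_0^5/2 f v dx for all v ∈ V (homogeneous Neumann, so boundary terms vanish).
Substituting f(x) = 5*cos(6*π*x/5), the right-hand side is ∫_0^5/2 (5*cos(6*π*x/5)) v dx.
Compatibility check (pure Neumann): taking v ≡ 1 ∈ V gives 0 = ∫_0^5/2 f dx + (0) − (0), i.e. ∫_0^5/2 f dx must equal u'(0) − u'(5/2) = 0. Indeed ∫_0^5/2 (5*cos(6*π*x/5)) dx = 0, so the data are compatible. The solution is then unique only up to an additive constant (fix it e.g. by requiring ∫_0^5/2 u dx = 0).


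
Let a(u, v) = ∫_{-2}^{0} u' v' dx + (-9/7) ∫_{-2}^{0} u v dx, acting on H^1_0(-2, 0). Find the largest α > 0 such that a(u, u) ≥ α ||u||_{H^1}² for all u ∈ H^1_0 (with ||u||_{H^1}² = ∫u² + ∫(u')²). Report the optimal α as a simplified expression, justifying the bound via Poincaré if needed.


α = (-36/7 + π^2)/(4 + π^2)

Coercivity of a(·,·) on H^1_0(-2, 0) means a(u, u) ≥ α ||u||_{H^1}² for every u ∈ H^1_0.
The interval has length L = 2, and Poincaré/coercivity depend only on L. Here a(u, u) = ∫(u')² + (-9/7)·∫u².
Here c = -9/7 < 0 with |c| < (π/L)² = π^2/4, so coercivity still holds. The condition a(u,u) ≥ α||u||_{H^1}² reads (1−α)∫(u')² ≥ (α−c)∫u². Any admissible α is ≤ 1 (rapidly oscillating u have ∫u²/∫(u')² → 0), and α = 1 would force 0 ≥ (1−c)∫u², impossible since c < 1; so 1−α > 0. By the sharp Poincaré inequality on H^1_0 of an interval of length L, ∫(u')² ≥ (π/L)²∫u² with equality for the first sine mode sin(π(x−x₀)/L) (x₀ the left endpoint), so the inequality holds for all u iff (1−α)(π/L)² ≥ α − c, i.e. α ≤ ((π/L)² + c)/((π/L)² + 1) = (1 + c(L/π)²)/(1 + (L/π)²). (Direct route, valid since c ≤ 0: Poincaré gives c∫u² ≥ c(L/π)²∫(u')², so a(u,u) ≥ (1 + c(L/π)²)∫(u')², while ||u||_{H^1}² ≤ (1 + (L/π)²)∫(u')²; dividing yields the same α.) With (π/L)² = π^2/4 and c = -9/7, the largest admissible constant is α = ((π/L)² + c)/((π/L)² + 1).
Simplifying, α = (-36/7 + π^2)/(4 + π^2).


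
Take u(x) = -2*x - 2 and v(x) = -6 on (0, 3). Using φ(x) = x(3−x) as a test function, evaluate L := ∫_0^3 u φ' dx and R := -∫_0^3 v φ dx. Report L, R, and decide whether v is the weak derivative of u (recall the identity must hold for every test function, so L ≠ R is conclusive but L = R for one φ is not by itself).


LHS = 9, RHS = 27. No, v is not the weak derivative of u.

u(x) = -2*x - 2, classical derivative u'(x) = -2.
φ(x) = x(3−x), so φ'(x) = 3 - 2*x.
Note φ(0) = φ(3) = 0, so the boundary term u·φ vanishes.
LHS = ∫_0^3 u(x) φ'(x) dx = ∫_0^3 (4*x^2 - 2*x - 6) dx. Term by term:
  ∫_0^3 4*x^2 dx = 36;  ∫_0^3 -2*x dx = -9;  ∫_0^3 -6 dx = -18.
Sum: 36 − 9 − 18 = 9.
So LHS = 9.
∫_0^3 v(x) φ(x) dx = ∫_0^3 (6*x^2 - 18*x) dx. Term by term:
  ∫_0^3 6*x^2 dx = 54;  ∫_0^3 -18*x dx = -81.
Sum: 54 − 81 = -27.
So RHS = -∫_0^3 v(x) φ(x) dx = 27.
LHS − RHS = -18 ≠ 0, so the identity fails.
(For a valid weak derivative the identity must hold for EVERY test function, in particular this one. The failure shows v is NOT the weak derivative of u.)
Correct weak derivative would be u'(x) = -2.


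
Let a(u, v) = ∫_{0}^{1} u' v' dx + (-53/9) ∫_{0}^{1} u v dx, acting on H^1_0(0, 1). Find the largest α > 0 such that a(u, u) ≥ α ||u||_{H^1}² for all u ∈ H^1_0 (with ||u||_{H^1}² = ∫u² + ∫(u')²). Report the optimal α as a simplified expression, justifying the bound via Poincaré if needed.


α = (-53/9 + π^2)/(1 + π^2)

Coercivity of a(·,·) on H^1_0(0, 1) means a(u, u) ≥ α ||u||_{H^1}² for every u ∈ H^1_0.
The interval has length L = 1, and Poincaré/coercivity depend only on L. Here a(u, u) = ∫(u')² + (-53/9)·∫u².
Here c = -53/9 < 0 with |c| < (π/L)² = π^2, so coercivity still holds. The condition a(u,u) ≥ α||u||_{H^1}² reads (1−α)∫(u')² ≥ (α−c)∫u². Any admissible α is ≤ 1 (rapidly oscillating u have ∫u²/∫(u')² → 0), and α = 1 would force 0 ≥ (1−c)∫u², impossible since c < 1; so 1−α > 0. By the sharp Poincaré inequality on H^1_0 of an interval of length L, ∫(u')² ≥ (π/L)²∫u² with equality for the first sine mode sin(π(x−x₀)/L) (x₀ the left endpoint), so the inequality holds for all u iff (1−α)(π/L)² ≥ α − c, i.e. α ≤ ((π/L)² + c)/((π/L)² + 1) = (1 + c(L/π)²)/(1 + (L/π)²). (Direct route, valid since c ≤ 0: Poincaré gives c∫u² ≥ c(L/π)²∫(u')², so a(u,u) ≥ (1 + c(L/π)²)∫(u')², while ||u||_{H^1}² ≤ (1 + (L/π)²)∫(u')²; dividing yields the same α.) With (π/L)² = π^2 and c = -53/9, the largest admissible constant is α = ((π/L)² + c)/((π/L)² + 1).
Simplifying, α = (-53/9 + π^2)/(1 + π^2).


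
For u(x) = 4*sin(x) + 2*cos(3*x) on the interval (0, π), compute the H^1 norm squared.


||u||_{H^1(0,π)}^2 = 36*π

u'(x) = -6*sin(3*x) + 4*cos(x).
Expand u² and (u')² and integrate term by term on (0, π), using: for integers n ≥ 1, ∫_0^π sin²(nx) dx = ∫_0^π cos²(nx) dx = π/2; for n ≠ n', ∫_0^π sin(nx)sin(n'x) dx = ∫_0^π cos(nx)cos(n'x) dx = 0; and by product-to-sum, ∫_0^π sin(nx)cos(n'x) dx = ½∫_0^π [sin((n+n')x) + sin((n−n')x)] dx, which is 0 when n+n' is even and 2n/(n²−n'²) when n+n' is odd (it need not vanish on (0, π)).
  u² squared terms: (2)²·∫cos(3x)² dx = 4·π/2 = 2*π;  (4)²·∫sin(x)² dx = 16·π/2 = 8*π.
  u² cross terms: 2·(2)·(4)·∫cos(3x)·sin(x) dx = 16·(0) = 0.
  So ∫_0^π u² dx = 2*π + 8*π + 0 = 10*π.
  (u')² squared terms: (-6)²·∫sin(3x)² dx = 36·π/2 = 18*π;  (4)²·∫cos(x)² dx = 16·π/2 = 8*π.
  (u')² cross terms: 2·(-6)·(4)·∫sin(3x)·cos(x) dx = -48·(0) = 0.
  So ∫_0^π (u')² dx = 18*π + 8*π + 0 = 26*π.
||u||_{H^1}^2 = (10*π) + (26*π) = 36*π.


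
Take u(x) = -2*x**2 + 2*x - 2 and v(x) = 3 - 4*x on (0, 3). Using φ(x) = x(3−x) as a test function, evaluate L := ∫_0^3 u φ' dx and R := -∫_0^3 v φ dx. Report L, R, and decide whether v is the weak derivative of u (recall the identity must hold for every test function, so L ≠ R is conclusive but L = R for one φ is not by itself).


LHS = 18, RHS = 27/2. No, v is not the weak derivative of u.

u(x) = -2*x**2 + 2*x - 2, classical derivative u'(x) = 2 - 4*x.
φ(x) = x(3−x), so φ'(x) = 3 - 2*x.
Note φ(0) = φ(3) = 0, so the boundary term u·φ vanishes.
LHS = ∫_0^3 u(x) φ'(x) dx = ∫_0^3 (4*x^3 - 10*x^2 + 10*x - 6) dx. Term by term:
  ∫_0^3 4*x^3 dx = 81;  ∫_0^3 -10*x^2 dx = -90;  ∫_0^3 10*x dx = 45;
  ∫_0^3 -6 dx = -18.
Sum: 81 − 90 + 45 − 18 = 18.
So LHS = 18.
∫_0^3 v(x) φ(x) dx = ∫_0^3 (4*x^3 - 15*x^2 + 9*x) dx. Term by term:
  ∫_0^3 4*x^3 dx = 81;  ∫_0^3 -15*x^2 dx = -135;  ∫_0^3 9*x dx = 81/2.
Sum: 81 − 135 + 81/2 = -27/2.
So RHS = -∫_0^3 v(x) φ(x) dx = 27/2.
LHS − RHS = 9/2 ≠ 0, so the identity fails.
(For a valid weak derivative the identity must hold for EVERY test function, in particular this one. The failure shows v is NOT the weak derivative of u.)
Correct weak derivative would be u'(x) = 2 - 4*x.


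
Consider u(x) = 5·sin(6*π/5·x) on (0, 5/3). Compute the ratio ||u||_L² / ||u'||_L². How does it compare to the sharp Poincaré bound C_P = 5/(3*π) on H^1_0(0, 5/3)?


||u||_L² / ||u'||_L² = 5/(6*π) < C_P = 5/(3*π).

u(x) = 5·sin(6*π/5·x), so u'(x) = 6*π*cos(6*π*x/5).
Writing u(x) = A·sin(kπx/L) with A = 5 and k = 2, use ∫_0^L sin²(kπx/L) dx = L/2 and ∫_0^L cos²(kπx/L) dx = L/2.
u² = 25·sin²(6*π/5·x) and (u')² = 36*π^2·cos²(6*π/5·x), and each of sin², cos² integrates to L/2 = 5/6 over (0, 5/3).
∫_0^5/3 u² dx = 125/6, so ||u||_L² = 5*sqrt(30)/6.
∫_0^5/3 (u')² dx = 30*π^2, so ||u'||_L² = sqrt(30)*π.
Ratio ||u||_L² / ||u'||_L² = 5/(6*π).
Sharp Poincaré constant on H^1_0(0, 5/3) is C_P = L/π = 5/(3*π), achieved by sin(3*π/5·x).
This is the k = 2 harmonic; the ratio L/(kπ) is strictly less than C_P = L/π, consistent with the sharp inequality ||u||_L² ≤ C_P ||u'||_L².


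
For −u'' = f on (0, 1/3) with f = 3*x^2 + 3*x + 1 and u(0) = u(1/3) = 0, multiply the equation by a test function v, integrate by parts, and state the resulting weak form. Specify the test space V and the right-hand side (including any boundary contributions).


V = H^1_0(0, 1/3) (so v(0) = v(1/3) = 0); weak form: ∫_0^1/3 u'v' dx = ∫_0^1/3 (3*x^2 + 3*x + 1) v dx for all v ∈ V.

Multiply both sides by a test function v and integrate from 0 to 1/3:
  ∫_0^1/3 −u''(x) v(x) dx = ∫_0^1/3 f(x) v(x) dx.
Integrate the LHS by parts once:
  ∫_0^1/3 −u'' v dx = −[u'(x) v(x)]_0^1/3 + ∫_0^1/3 u'(x) v'(x) dx.
Thus ∫_0^1/3 u'(x) v'(x) dx = ∫_0^1/3 f(x) v(x) dx + [u'(x) v(x)]_0^1/3.
Choose V so that boundary terms are either known or forced to vanish.
u is Dirichlet: u(0) = u(1/3) = 0. Let V = H^1_0(0, 1/3); then v(0) = v(1/3) = 0, and [u' v]_0^1/3 = 0.
Weak formulation: find u (satisfying any essential BC) such that ∫_0^1/3 u'(x) v'(x) dx = ∫_0^1/3 f v dx for all v ∈ V.
Substituting f(x) = 3*x^2 + 3*x + 1, the right-hand side is ∫_0^1/3 (3*x^2 + 3*x + 1) v dx.


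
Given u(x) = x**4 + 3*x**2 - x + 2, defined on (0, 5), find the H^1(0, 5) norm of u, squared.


||u||_{H^1}^2 = 62388325/126

The H^1 norm (squared) on an interval (0, L) is
  ||u||_{H^1}^2 = ∫_0^L u(x)^2 dx + ∫_0^L u'(x)^2 dx.
Compute u'(x) = 4*x**3 + 6*x - 1.
Then u(x)^2 = x**8 + 6*x**6 - 2*x**5 + 13*x**4 - 6*x**3 + 13*x**2 - 4*x + 4 and u'(x)^2 = 16*x**6 + 48*x**4 - 8*x**3 + 36*x**2 - 12*x + 1.
Integrate each monomial from 0 to 5 using ∫_0^5 c·x^n dx = c·5^(n+1)/(n+1):
  ∫_0^5 u(x)^2 dx = ∫_0^5 (x^8 + 6*x^6 - 2*x^5 + 13*x^4 - 6*x^3 + 13*x^2 - 4*x + 4) dx. Term by term:
    ∫_0^5 x^8 dx = 1953125/9;  ∫_0^5 6*x^6 dx = 468750/7;  ∫_0^5 -2*x^5 dx = -15625/3;
    ∫_0^5 13*x^4 dx = 8125;  ∫_0^5 -6*x^3 dx = -1875/2;  ∫_0^5 13*x^2 dx = 1625/3;
    ∫_0^5 -4*x dx = -50;  ∫_0^5 4 dx = 20.
  Sum: 1953125/9 + 468750/7 − 15625/3 + 8125 − 1875/2 + 1625/3 − 50 + 20 = 36095095/126.
  ∫_0^5 u'(x)^2 dx = ∫_0^5 (16*x^6 + 48*x^4 - 8*x^3 + 36*x^2 - 12*x + 1) dx. Term by term:
    ∫_0^5 16*x^6 dx = 1250000/7;  ∫_0^5 48*x^4 dx = 30000;  ∫_0^5 -8*x^3 dx = -1250;
    ∫_0^5 36*x^2 dx = 1500;  ∫_0^5 -12*x dx = -150;  ∫_0^5 1 dx = 5.
  Sum: 1250000/7 + 30000 − 1250 + 1500 − 150 + 5 = 1460735/7.
Adding: ||u||_{H^1}^2 = 36095095/126 + 1460735/7 = 62388325/126.


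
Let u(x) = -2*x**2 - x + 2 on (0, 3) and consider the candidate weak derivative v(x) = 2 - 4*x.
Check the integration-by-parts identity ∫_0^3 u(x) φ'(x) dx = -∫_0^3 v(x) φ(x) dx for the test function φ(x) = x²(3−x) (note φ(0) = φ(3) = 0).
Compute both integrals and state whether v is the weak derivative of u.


LHS = 1107/20, RHS = 351/10. No, v is not the weak derivative of u.

u(x) = -2*x**2 - x + 2, classical derivative u'(x) = -4*x - 1.
φ(x) = x²(3−x), so φ'(x) = 3*x*(2 - x).
Note φ(0) = φ(3) = 0, so the boundary term u·φ vanishes.
LHS = ∫_0^3 u(x) φ'(x) dx = ∫_0^3 (6*x^4 - 9*x^3 - 12*x^2 + 12*x) dx. Term by term:
  ∫_0^3 6*x^4 dx = 1458/5;  ∫_0^3 -9*x^3 dx = -729/4;  ∫_0^3 -12*x^2 dx = -108;
  ∫_0^3 12*x dx = 54.
Sum: 1458/5 − 729/4 − 108 + 54 = 1107/20.
So LHS = 1107/20.
∫_0^3 v(x) φ(x) dx = ∫_0^3 (4*x^4 - 14*x^3 + 6*x^2) dx. Term by term:
  ∫_0^3 4*x^4 dx = 972/5;  ∫_0^3 -14*x^3 dx = -567/2;  ∫_0^3 6*x^2 dx = 54.
Sum: 972/5 − 567/2 + 54 = -351/10.
So RHS = -∫_0^3 v(x) φ(x) dx = 351/10.
LHS − RHS = 81/4 ≠ 0, so the identity fails.
(For a valid weak derivative the identity must hold for EVERY test function, in particular this one. The failure shows v is NOT the weak derivative of u.)
Correct weak derivative would be u'(x) = -4*x - 1.


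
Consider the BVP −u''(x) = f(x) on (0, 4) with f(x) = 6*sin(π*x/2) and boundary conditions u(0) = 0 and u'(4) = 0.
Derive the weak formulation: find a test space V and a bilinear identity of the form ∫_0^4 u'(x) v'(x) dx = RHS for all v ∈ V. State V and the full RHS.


V = {v ∈ H^1(0, 4) : v(0) = 0} (test functions vanish at x = 0 where u is specified); weak form: ∫_0^4 u'v' dx = ∫_0^4 (6*sin(π*x/2)) v dx for all v ∈ V.

Multiply both sides by a test function v and integrate from 0 to 4:
  ∫_0^4 −u''(x) v(x) dx = ∫_0^4 f(x) v(x) dx.
Integrate the LHS by parts once:
  ∫_0^4 −u'' v dx = −[u'(x) v(x)]_0^4 + ∫_0^4 u'(x) v'(x) dx.
Thus ∫_0^4 u'(x) v'(x) dx = ∫_0^4 f(x) v(x) dx + [u'(x) v(x)]_0^4.
Choose V so that boundary terms are either known or forced to vanish.
Mixed BC: u(0) = 0 (Dirichlet) and u'(4) = 0 (Neumann). Define V = {v ∈ H^1(0, 4) : v(0) = 0}. Then [u' v]_0^4 = u'(4)·v(4) − u'(0)·0 = 0.
Weak formulation: find u (satisfying any essential BC) such that ∫_0^4 u'(x) v'(x) dx = ∫_0^4 f v dx for all v ∈ V (Dirichlet at 0 absorbed into V; the Neumann datum at x = 4 is zero, so no boundary term remains).
Substituting f(x) = 6*sin(π*x/2), the right-hand side is ∫_0^4 (6*sin(π*x/2)) v dx.


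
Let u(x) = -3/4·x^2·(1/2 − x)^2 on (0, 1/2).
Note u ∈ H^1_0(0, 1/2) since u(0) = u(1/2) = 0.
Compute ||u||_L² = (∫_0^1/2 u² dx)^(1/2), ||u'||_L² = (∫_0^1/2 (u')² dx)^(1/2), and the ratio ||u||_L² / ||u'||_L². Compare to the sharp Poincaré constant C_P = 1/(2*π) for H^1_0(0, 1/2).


||u||_L² / ||u'||_L² = sqrt(3)/12 < C_P = 1/(2*π).

u(x) = -3/4·x^2·(1/2 − x)^2, so u'(x) = 3*x*(-8*x^2 + 6*x - 1)/8.
u(x) = -3/4·x^2·(1/2 − x)^2 vanishes at x = 0 and x = 1/2, so u ∈ H^1_0(0, 1/2). Differentiate via the product rule and integrate the resulting polynomials term by term.
  ∫_0^1/2 u² dx = ∫_0^1/2 (9*x^8/16 - 9*x^7/8 + 27*x^6/32 - 9*x^5/32 + 9*x^4/256) dx. Term by term:
    ∫_0^1/2 9*x^8/16 dx = 1/8192;  ∫_0^1/2 -9*x^7/8 dx = -9/16384;  ∫_0^1/2 27*x^6/32 dx = 27/28672;
    ∫_0^1/2 -9*x^5/32 dx = -3/4096;  ∫_0^1/2 9*x^4/256 dx = 9/40960.
  Sum: 1/8192 − 9/16384 + 27/28672 − 3/4096 + 9/40960 = 1/573440.
  ∫_0^1/2 (u')² dx = ∫_0^1/2 (9*x^6 - 27*x^5/2 + 117*x^4/16 - 27*x^3/16 + 9*x^2/64) dx. Term by term:
    ∫_0^1/2 9*x^6 dx = 9/896;  ∫_0^1/2 -27*x^5/2 dx = -9/256;  ∫_0^1/2 117*x^4/16 dx = 117/2560;
    ∫_0^1/2 -27*x^3/16 dx = -27/1024;  ∫_0^1/2 9*x^2/64 dx = 3/512.
  Sum: 9/896 − 9/256 + 117/2560 − 27/1024 + 3/512 = 3/35840.
∫_0^1/2 u² dx = 1/573440, so ||u||_L² = sqrt(35)/4480.
∫_0^1/2 (u')² dx = 3/35840, so ||u'||_L² = sqrt(105)/1120.
Ratio ||u||_L² / ||u'||_L² = sqrt(3)/12.
Sharp Poincaré constant on H^1_0(0, 1/2) is C_P = L/π = 1/(2*π), achieved by sin(2*π·x).
A polynomial bump cannot attain the sharp Poincaré constant (only the first sine eigenfunction does), so the ratio is strictly less than C_P, consistent with ||u||_L² ≤ C_P ||u'||_L².


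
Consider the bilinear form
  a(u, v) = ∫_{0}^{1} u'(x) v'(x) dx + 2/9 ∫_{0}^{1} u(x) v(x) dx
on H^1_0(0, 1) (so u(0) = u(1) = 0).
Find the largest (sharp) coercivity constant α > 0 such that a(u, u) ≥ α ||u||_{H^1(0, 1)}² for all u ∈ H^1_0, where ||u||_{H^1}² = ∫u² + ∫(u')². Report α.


α = (2/9 + π^2)/(1 + π^2)

Coercivity of a(·,·) on H^1_0(0, 1) means a(u, u) ≥ α ||u||_{H^1}² for every u ∈ H^1_0.
The interval has length L = 1, and Poincaré/coercivity depend only on L. Here a(u, u) = ∫(u')² + (2/9)·∫u².
Here 0 < c = 2/9 < 1. The condition a(u,u) ≥ α||u||_{H^1}² reads (1−α)∫(u')² ≥ (α−c)∫u². Any admissible α is ≤ 1 (rapidly oscillating u have ∫u²/∫(u')² → 0), and α = 1 would force 0 ≥ (1−c)∫u², impossible since c < 1; so 1−α > 0. By the sharp Poincaré inequality on H^1_0 of an interval of length L, ∫(u')² ≥ (π/L)²∫u² with equality for the first sine mode sin(π(x−x₀)/L) (x₀ the left endpoint), so the inequality holds for all u iff (1−α)(π/L)² ≥ α − c, i.e. α ≤ ((π/L)² + c)/((π/L)² + 1) = (1 + c(L/π)²)/(1 + (L/π)²). With (π/L)² = π^2 and c = 2/9, the largest admissible constant is α = ((π/L)² + c)/((π/L)² + 1).
Simplifying, α = (2/9 + π^2)/(1 + π^2).


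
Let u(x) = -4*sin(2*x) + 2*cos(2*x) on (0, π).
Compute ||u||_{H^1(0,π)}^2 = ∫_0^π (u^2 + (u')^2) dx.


||u||_{H^1(0,π)}^2 = 50*π

u'(x) = -4*sin(2*x) - 8*cos(2*x).
Expand u² and (u')² and integrate term by term on (0, π), using: for integers n ≥ 1, ∫_0^π sin²(nx) dx = ∫_0^π cos²(nx) dx = π/2; for n ≠ n', ∫_0^π sin(nx)sin(n'x) dx = ∫_0^π cos(nx)cos(n'x) dx = 0; and by product-to-sum, ∫_0^π sin(nx)cos(n'x) dx = ½∫_0^π [sin((n+n')x) + sin((n−n')x)] dx, which is 0 when n+n' is even and 2n/(n²−n'²) when n+n' is odd (it need not vanish on (0, π)).
  u² squared terms: (-4)²·∫sin(2x)² dx = 16·π/2 = 8*π;  (2)²·∫cos(2x)² dx = 4·π/2 = 2*π.
  u² cross terms: 2·(-4)·(2)·∫sin(2x)·cos(2x) dx = -16·(0) = 0.
  So ∫_0^π u² dx = 8*π + 2*π + 0 = 10*π.
  (u')² squared terms: (-8)²·∫cos(2x)² dx = 64·π/2 = 32*π;  (-4)²·∫sin(2x)² dx = 16·π/2 = 8*π.
  (u')² cross terms: 2·(-8)·(-4)·∫cos(2x)·sin(2x) dx = 64·(0) = 0.
  So ∫_0^π (u')² dx = 32*π + 8*π + 0 = 40*π.
||u||_{H^1}^2 = (10*π) + (40*π) = 50*π.


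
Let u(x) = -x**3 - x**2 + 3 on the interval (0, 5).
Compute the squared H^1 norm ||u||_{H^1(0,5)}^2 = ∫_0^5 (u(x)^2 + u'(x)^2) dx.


||u||_{H^1}^2 = 329255/14

The H^1 norm (squared) on an interval (0, L) is
  ||u||_{H^1}^2 = ∫_0^L u(x)^2 dx + ∫_0^L u'(x)^2 dx.
Compute u'(x) = -3*x**2 - 2*x.
Then u(x)^2 = x**6 + 2*x**5 + x**4 - 6*x**3 - 6*x**2 + 9 and u'(x)^2 = 9*x**4 + 12*x**3 + 4*x**2.
Integrate each monomial from 0 to 5 using ∫_0^5 c·x^n dx = c·5^(n+1)/(n+1):
  ∫_0^5 u(x)^2 dx = ∫_0^5 (x^6 + 2*x^5 + x^4 - 6*x^3 - 6*x^2 + 9) dx. Term by term:
    ∫_0^5 x^6 dx = 78125/7;  ∫_0^5 2*x^5 dx = 15625/3;  ∫_0^5 x^4 dx = 625;
    ∫_0^5 -6*x^3 dx = -1875/2;  ∫_0^5 -6*x^2 dx = -250;  ∫_0^5 9 dx = 45.
  Sum: 78125/7 + 15625/3 + 625 − 1875/2 − 250 + 45 = 665765/42.
  ∫_0^5 u'(x)^2 dx = ∫_0^5 (9*x^4 + 12*x^3 + 4*x^2) dx. Term by term:
    ∫_0^5 9*x^4 dx = 5625;  ∫_0^5 12*x^3 dx = 1875;  ∫_0^5 4*x^2 dx = 500/3.
  Sum: 5625 + 1875 + 500/3 = 23000/3.
Adding: ||u||_{H^1}^2 = 665765/42 + 23000/3 = 329255/14.


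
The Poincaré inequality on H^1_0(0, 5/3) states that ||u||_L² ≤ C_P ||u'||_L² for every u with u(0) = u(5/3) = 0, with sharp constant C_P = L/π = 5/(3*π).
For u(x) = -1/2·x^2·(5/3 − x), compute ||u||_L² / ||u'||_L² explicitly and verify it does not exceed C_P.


||u||_L² / ||u'||_L² = 5*sqrt(14)/42 < C_P = 5/(3*π).

u(x) = -1/2·x^2·(5/3 − x), so u'(x) = x*(9*x - 10)/6.
u(x) = -1/2·x^2·(5/3 − x) vanishes at x = 0 and x = 5/3, so u ∈ H^1_0(0, 5/3). Differentiate via the product rule and integrate the resulting polynomials term by term.
  ∫_0^5/3 u² dx = ∫_0^5/3 (x^6/4 - 5*x^5/6 + 25*x^4/36) dx. Term by term:
    ∫_0^5/3 x^6/4 dx = 78125/61236;  ∫_0^5/3 -5*x^5/6 dx = -78125/26244;  ∫_0^5/3 25*x^4/36 dx = 15625/8748.
  Sum: 78125/61236 − 78125/26244 + 15625/8748 = 15625/183708.
  ∫_0^5/3 (u')² dx = ∫_0^5/3 (9*x^4/4 - 5*x^3 + 25*x^2/9) dx. Term by term:
    ∫_0^5/3 9*x^4/4 dx = 625/108;  ∫_0^5/3 -5*x^3 dx = -3125/324;  ∫_0^5/3 25*x^2/9 dx = 3125/729.
  Sum: 625/108 − 3125/324 + 3125/729 = 625/1458.
∫_0^5/3 u² dx = 15625/183708, so ||u||_L² = 125*sqrt(7)/1134.
∫_0^5/3 (u')² dx = 625/1458, so ||u'||_L² = 25*sqrt(2)/54.
Ratio ||u||_L² / ||u'||_L² = 5*sqrt(14)/42.
Sharp Poincaré constant on H^1_0(0, 5/3) is C_P = L/π = 5/(3*π), achieved by sin(3*π/5·x).
A polynomial bump cannot attain the sharp Poincaré constant (only the first sine eigenfunction does), so the ratio is strictly less than C_P, consistent with ||u||_L² ≤ C_P ||u'||_L².


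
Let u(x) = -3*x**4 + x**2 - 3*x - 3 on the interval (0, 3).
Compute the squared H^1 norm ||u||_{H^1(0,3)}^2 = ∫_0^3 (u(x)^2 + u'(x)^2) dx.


||u||_{H^1}^2 = 4553937/70

The H^1 norm (squared) on an interval (0, L) is
  ||u||_{H^1}^2 = ∫_0^L u(x)^2 dx + ∫_0^L u'(x)^2 dx.
Compute u'(x) = -12*x**3 + 2*x - 3.
Then u(x)^2 = 9*x**8 - 6*x**6 + 18*x**5 + 19*x**4 - 6*x**3 + 3*x**2 + 18*x + 9 and u'(x)^2 = 144*x**6 - 48*x**4 + 72*x**3 + 4*x**2 - 12*x + 9.
Integrate each monomial from 0 to 3 using ∫_0^3 c·x^n dx = c·3^(n+1)/(n+1):
  ∫_0^3 u(x)^2 dx = ∫_0^3 (9*x^8 - 6*x^6 + 18*x^5 + 19*x^4 - 6*x^3 + 3*x^2 + 18*x + 9) dx. Term by term:
    ∫_0^3 9*x^8 dx = 19683;  ∫_0^3 -6*x^6 dx = -13122/7;  ∫_0^3 18*x^5 dx = 2187;
    ∫_0^3 19*x^4 dx = 4617/5;  ∫_0^3 -6*x^3 dx = -243/2;  ∫_0^3 3*x^2 dx = 27;
    ∫_0^3 18*x dx = 81;  ∫_0^3 9 dx = 27.
  Sum: 19683 − 13122/7 + 2187 + 4617/5 − 243/2 + 27 + 81 + 27 = 1465263/70.
  ∫_0^3 u'(x)^2 dx = ∫_0^3 (144*x^6 - 48*x^4 + 72*x^3 + 4*x^2 - 12*x + 9) dx. Term by term:
    ∫_0^3 144*x^6 dx = 314928/7;  ∫_0^3 -48*x^4 dx = -11664/5;  ∫_0^3 72*x^3 dx = 1458;
    ∫_0^3 4*x^2 dx = 36;  ∫_0^3 -12*x dx = -54;  ∫_0^3 9 dx = 27.
  Sum: 314928/7 − 11664/5 + 1458 + 36 − 54 + 27 = 1544337/35.
Adding: ||u||_{H^1}^2 = 1465263/70 + 1544337/35 = 4553937/70.


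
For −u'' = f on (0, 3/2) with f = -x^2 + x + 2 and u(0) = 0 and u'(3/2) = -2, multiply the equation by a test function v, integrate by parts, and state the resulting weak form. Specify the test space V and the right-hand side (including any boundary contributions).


V = {v ∈ H^1(0, 3/2) : v(0) = 0} (test functions vanish at x = 0 where u is specified); weak form: ∫_0^3/2 u'v' dx = ∫_0^3/2 (-x^2 + x + 2) v dx − 2·v(3/2) for all v ∈ V.

Multiply both sides by a test function v and integrate from 0 to 3/2:
  ∫_0^3/2 −u''(x) v(x) dx = ∫_0^3/2 f(x) v(x) dx.
Integrate the LHS by parts once:
  ∫_0^3/2 −u'' v dx = −[u'(x) v(x)]_0^3/2 + ∫_0^3/2 u'(x) v'(x) dx.
Thus ∫_0^3/2 u'(x) v'(x) dx = ∫_0^3/2 f(x) v(x) dx + [u'(x) v(x)]_0^3/2.
Choose V so that boundary terms are either known or forced to vanish.
Mixed BC: u(0) = 0 (Dirichlet) and u'(3/2) = -2 (Neumann). Define V = {v ∈ H^1(0, 3/2) : v(0) = 0}. Then [u' v]_0^3/2 = u'(3/2)·v(3/2) − u'(0)·0 = − 2·v(3/2).
Weak formulation: find u (satisfying any essential BC) such that ∫_0^3/2 u'(x) v'(x) dx = ∫_0^3/2 f v dx − 2·v(3/2) for all v ∈ V (Dirichlet at 0 absorbed into V; Neumann datum at x = 3/2 contributes the boundary term).
Substituting f(x) = -x^2 + x + 2, the right-hand side is ∫_0^3/2 (-x^2 + x + 2) v dx − 2·v(3/2).


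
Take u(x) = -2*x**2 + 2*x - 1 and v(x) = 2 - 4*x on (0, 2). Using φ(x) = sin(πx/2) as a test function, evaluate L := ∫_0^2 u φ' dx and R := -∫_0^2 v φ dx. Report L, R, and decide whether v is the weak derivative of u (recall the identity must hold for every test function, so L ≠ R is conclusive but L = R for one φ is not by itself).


LHS = 8/π, RHS = 8/π. Yes, v = u' weakly.

u(x) = -2*x**2 + 2*x - 1, classical derivative u'(x) = 2 - 4*x.
φ(x) = sin(πx/2), so φ'(x) = π*cos(π*x/2)/2.
Note φ(0) = φ(2) = 0, so the boundary term u·φ vanishes.
LHS = ∫_0^2 u(x) φ'(x) dx = ∫_0^2 (-π*x^2*cos(π*x/2) + π*x*cos(π*x/2) - π*cos(π*x/2)/2) dx. Term by term:
  ∫_0^2 -π*cos(π*x/2)/2 dx = 0;  ∫_0^2 π*x*cos(π*x/2) dx = -8/π;  ∫_0^2 -π*x^2*cos(π*x/2) dx = 16/π.
Sum: 0 − 8/π + 16/π = 8/π.
So LHS = 8/π.
∫_0^2 v(x) φ(x) dx = ∫_0^2 (-4*x*sin(π*x/2) + 2*sin(π*x/2)) dx. Term by term:
  ∫_0^2 2*sin(π*x/2) dx = 8/π;  ∫_0^2 -4*x*sin(π*x/2) dx = -16/π.
Sum: 8/π − 16/π = -8/π.
So RHS = -∫_0^2 v(x) φ(x) dx = 8/π.
LHS = RHS, so the identity holds for this test φ.
Moreover u is smooth here and v(x) = u'(x) = 2 - 4*x pointwise, so the identity holds for every test function. Hence v is the weak derivative of u.


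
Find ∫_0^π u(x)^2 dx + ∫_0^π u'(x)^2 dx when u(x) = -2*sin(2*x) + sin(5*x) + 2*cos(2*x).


||u||_{H^1(0,π)}^2 = 200/21 + 33*π

u'(x) = -4*sin(2*x) - 4*cos(2*x) + 5*cos(5*x).
Expand u² and (u')² and integrate term by term on (0, π), using: for integers n ≥ 1, ∫_0^π sin²(nx) dx = ∫_0^π cos²(nx) dx = π/2; for n ≠ n', ∫_0^π sin(nx)sin(n'x) dx = ∫_0^π cos(nx)cos(n'x) dx = 0; and by product-to-sum, ∫_0^π sin(nx)cos(n'x) dx = ½∫_0^π [sin((n+n')x) + sin((n−n')x)] dx, which is 0 when n+n' is even and 2n/(n²−n'²) when n+n' is odd (it need not vanish on (0, π)).
  u² squared terms: (-2)²·∫sin(2x)² dx = 4·π/2 = 2*π;  (2)²·∫cos(2x)² dx = 4·π/2 = 2*π;  (1)²·∫sin(5x)² dx = 1·π/2 = π/2.
  u² cross terms: 2·(-2)·(2)·∫sin(2x)·cos(2x) dx = -8·(0) = 0;  2·(-2)·(1)·∫sin(2x)·sin(5x) dx = -4·(0) = 0;  2·(2)·(1)·∫cos(2x)·sin(5x) dx = 4·(10/21) = 40/21.
  So ∫_0^π u² dx = 2*π + 2*π + π/2 + 0 + 0 + 40/21 = 40/21 + 9*π/2.
  (u')² squared terms: (-4)²·∫cos(2x)² dx = 16·π/2 = 8*π;  (-4)²·∫sin(2x)² dx = 16·π/2 = 8*π;  (5)²·∫cos(5x)² dx = 25·π/2 = 25*π/2.
  (u')² cross terms: 2·(-4)·(-4)·∫cos(2x)·sin(2x) dx = 32·(0) = 0;  2·(-4)·(5)·∫cos(2x)·cos(5x) dx = -40·(0) = 0;  2·(-4)·(5)·∫sin(2x)·cos(5x) dx = -40·(-4/21) = 160/21.
  So ∫_0^π (u')² dx = 8*π + 8*π + 25*π/2 + 0 + 0 + 160/21 = 160/21 + 57*π/2.
||u||_{H^1}^2 = (40/21 + 9*π/2) + (160/21 + 57*π/2) = 200/21 + 33*π.


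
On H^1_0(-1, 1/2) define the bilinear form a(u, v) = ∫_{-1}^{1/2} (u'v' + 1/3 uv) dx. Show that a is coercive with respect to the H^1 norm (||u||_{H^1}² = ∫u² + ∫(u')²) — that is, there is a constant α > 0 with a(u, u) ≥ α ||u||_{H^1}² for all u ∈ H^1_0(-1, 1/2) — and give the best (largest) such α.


α = (3 + 4*π^2)/(9 + 4*π^2)

Coercivity of a(·,·) on H^1_0(-1, 1/2) means a(u, u) ≥ α ||u||_{H^1}² for every u ∈ H^1_0.
The interval has length L = 3/2, and Poincaré/coercivity depend only on L. Here a(u, u) = ∫(u')² + (1/3)·∫u².
Here 0 < c = 1/3 < 1. The condition a(u,u) ≥ α||u||_{H^1}² reads (1−α)∫(u')² ≥ (α−c)∫u². Any admissible α is ≤ 1 (rapidly oscillating u have ∫u²/∫(u')² → 0), and α = 1 would force 0 ≥ (1−c)∫u², impossible since c < 1; so 1−α > 0. By the sharp Poincaré inequality on H^1_0 of an interval of length L, ∫(u')² ≥ (π/L)²∫u² with equality for the first sine mode sin(π(x−x₀)/L) (x₀ the left endpoint), so the inequality holds for all u iff (1−α)(π/L)² ≥ α − c, i.e. α ≤ ((π/L)² + c)/((π/L)² + 1) = (1 + c(L/π)²)/(1 + (L/π)²). With (π/L)² = 4*π^2/9 and c = 1/3, the largest admissible constant is α = ((π/L)² + c)/((π/L)² + 1).
Simplifying, α = (3 + 4*π^2)/(9 + 4*π^2).


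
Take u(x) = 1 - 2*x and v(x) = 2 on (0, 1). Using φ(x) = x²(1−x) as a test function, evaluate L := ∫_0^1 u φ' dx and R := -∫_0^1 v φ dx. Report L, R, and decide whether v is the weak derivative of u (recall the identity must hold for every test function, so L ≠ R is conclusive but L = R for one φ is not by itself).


LHS = 1/6, RHS = -1/6. No, v is not the weak derivative of u.

u(x) = 1 - 2*x, classical derivative u'(x) = -2.
φ(x) = x²(1−x), so φ'(x) = x*(2 - 3*x).
Note φ(0) = φ(1) = 0, so the boundary term u·φ vanishes.
LHS = ∫_0^1 u(x) φ'(x) dx = ∫_0^1 (6*x^3 - 7*x^2 + 2*x) dx. Term by term:
  ∫_0^1 6*x^3 dx = 3/2;  ∫_0^1 -7*x^2 dx = -7/3;  ∫_0^1 2*x dx = 1.
Sum: 3/2 − 7/3 + 1 = 1/6.
So LHS = 1/6.
∫_0^1 v(x) φ(x) dx = ∫_0^1 (-2*x^3 + 2*x^2) dx. Term by term:
  ∫_0^1 -2*x^3 dx = -1/2;  ∫_0^1 2*x^2 dx = 2/3.
Sum: -1/2 + 2/3 = 1/6.
So RHS = -∫_0^1 v(x) φ(x) dx = -1/6.
LHS − RHS = 1/3 ≠ 0, so the identity fails.
(For a valid weak derivative the identity must hold for EVERY test function, in particular this one. The failure shows v is NOT the weak derivative of u.)
Correct weak derivative would be u'(x) = -2.


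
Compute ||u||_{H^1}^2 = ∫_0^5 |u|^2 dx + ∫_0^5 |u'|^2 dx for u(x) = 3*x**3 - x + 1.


||u||_{H^1}^2 = 6196495/42

The H^1 norm (squared) on an interval (0, L) is
  ||u||_{H^1}^2 = ∫_0^L u(x)^2 dx + ∫_0^L u'(x)^2 dx.
Compute u'(x) = 9*x**2 - 1.
Then u(x)^2 = 9*x**6 - 6*x**4 + 6*x**3 + x**2 - 2*x + 1 and u'(x)^2 = 81*x**4 - 18*x**2 + 1.
Integrate each monomial from 0 to 5 using ∫_0^5 c·x^n dx = c·5^(n+1)/(n+1):
  ∫_0^5 u(x)^2 dx = ∫_0^5 (9*x^6 - 6*x^4 + 6*x^3 + x^2 - 2*x + 1) dx. Term by term:
    ∫_0^5 9*x^6 dx = 703125/7;  ∫_0^5 -6*x^4 dx = -3750;  ∫_0^5 6*x^3 dx = 1875/2;
    ∫_0^5 x^2 dx = 125/3;  ∫_0^5 -2*x dx = -25;  ∫_0^5 1 dx = 5.
  Sum: 703125/7 − 3750 + 1875/2 + 125/3 − 25 + 5 = 4101535/42.
  ∫_0^5 u'(x)^2 dx = ∫_0^5 (81*x^4 - 18*x^2 + 1) dx. Term by term:
    ∫_0^5 81*x^4 dx = 50625;  ∫_0^5 -18*x^2 dx = -750;  ∫_0^5 1 dx = 5.
  Sum: 50625 − 750 + 5 = 49880.
Adding: ||u||_{H^1}^2 = 4101535/42 + 49880 = 6196495/42.


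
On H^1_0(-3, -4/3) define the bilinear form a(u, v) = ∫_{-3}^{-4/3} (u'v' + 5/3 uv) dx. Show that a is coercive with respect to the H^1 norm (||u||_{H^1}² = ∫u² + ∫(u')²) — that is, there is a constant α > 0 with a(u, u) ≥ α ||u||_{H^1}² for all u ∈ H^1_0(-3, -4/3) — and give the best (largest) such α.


α = 1

Coercivity of a(·,·) on H^1_0(-3, -4/3) means a(u, u) ≥ α ||u||_{H^1}² for every u ∈ H^1_0.
The interval has length L = 5/3, and Poincaré/coercivity depend only on L. Here a(u, u) = ∫(u')² + (5/3)·∫u².
Here c = 5/3 ≥ 1, so a(u,u) = ∫(u')² + c∫u² ≥ ∫(u')² + ∫u² = ||u||_{H^1}², i.e. α = 1 works. No larger α is possible: a(u,u) ≥ α||u||_{H^1}² means (1−α)∫(u')² ≥ (α−c)∫u², and for the modes u_n = sin(nπ(x−x₀)/L) (x₀ the left endpoint) one has ∫u_n²/∫(u_n')² = (L/(nπ))² → 0, so a(u_n,u_n)/||u_n||_{H^1}² → 1. Hence the optimal constant is α = 1.
Therefore α = 1.


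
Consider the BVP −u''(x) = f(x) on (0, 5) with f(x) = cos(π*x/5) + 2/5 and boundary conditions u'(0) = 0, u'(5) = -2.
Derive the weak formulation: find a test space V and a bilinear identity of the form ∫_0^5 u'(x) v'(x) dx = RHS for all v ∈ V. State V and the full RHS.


V = H^1(0, 5) (v unrestricted at boundary; u is determined up to an additive constant); weak form: ∫_0^5 u'v' dx = ∫_0^5 (cos(π*x/5) + 2/5) v dx − 2·v(5) for all v ∈ V.

Multiply both sides by a test function v and integrate from 0 to 5:
  ∫_0^5 −u''(x) v(x) dx = ∫_0^5 f(x) v(x) dx.
Integrate the LHS by parts once:
  ∫_0^5 −u'' v dx = −[u'(x) v(x)]_0^5 + ∫_0^5 u'(x) v'(x) dx.
Thus ∫_0^5 u'(x) v'(x) dx = ∫_0^5 f(x) v(x) dx + [u'(x) v(x)]_0^5.
Choose V so that boundary terms are either known or forced to vanish.
u has inhomogeneous Neumann u'(0) = 0, u'(5) = -2. [u' v]_0^5 = (-2)·v(5) − (0)·v(0) = − 2·v(5). Take V = H^1(0, 5); boundary term becomes part of RHS.
Weak formulation: find u (satisfying any essential BC) such that ∫_0^5 u'(x) v'(x) dx = ∫_0^5 f v dx − 2·v(5) for all v ∈ V (Neumann data are natural BCs: they enter the RHS as boundary terms).
Substituting f(x) = cos(π*x/5) + 2/5, the right-hand side is ∫_0^5 (cos(π*x/5) + 2/5) v dx − 2·v(5).
Compatibility check (pure Neumann): taking v ≡ 1 ∈ V gives 0 = ∫_0^5 f dx + (-2) − (0), i.e. ∫_0^5 f dx must equal u'(0) − u'(5) = 2. Indeed ∫_0^5 (cos(π*x/5) + 2/5) dx = 2, so the data are compatible. The solution is then unique only up to an additive constant (fix it e.g. by requiring ∫_0^5 u dx = 0).


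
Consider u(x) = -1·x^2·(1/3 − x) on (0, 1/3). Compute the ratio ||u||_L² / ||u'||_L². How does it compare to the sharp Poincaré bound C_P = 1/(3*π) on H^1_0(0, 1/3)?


||u||_L² / ||u'||_L² = sqrt(14)/42 < C_P = 1/(3*π).

u(x) = -1·x^2·(1/3 − x), so u'(x) = x*(9*x - 2)/3.
u(x) = -1·x^2·(1/3 − x) vanishes at x = 0 and x = 1/3, so u ∈ H^1_0(0, 1/3). Differentiate via the product rule and integrate the resulting polynomials term by term.
  ∫_0^1/3 u² dx = ∫_0^1/3 (x^6 - 2*x^5/3 + x^4/9) dx. Term by term:
    ∫_0^1/3 x^6 dx = 1/15309;  ∫_0^1/3 -2*x^5/3 dx = -1/6561;  ∫_0^1/3 x^4/9 dx = 1/10935.
  Sum: 1/15309 − 1/6561 + 1/10935 = 1/229635.
  ∫_0^1/3 (u')² dx = ∫_0^1/3 (9*x^4 - 4*x^3 + 4*x^2/9) dx. Term by term:
    ∫_0^1/3 9*x^4 dx = 1/135;  ∫_0^1/3 -4*x^3 dx = -1/81;  ∫_0^1/3 4*x^2/9 dx = 4/729.
  Sum: 1/135 − 1/81 + 4/729 = 2/3645.
∫_0^1/3 u² dx = 1/229635, so ||u||_L² = sqrt(35)/2835.
∫_0^1/3 (u')² dx = 2/3645, so ||u'||_L² = sqrt(10)/135.
Ratio ||u||_L² / ||u'||_L² = sqrt(14)/42.
Sharp Poincaré constant on H^1_0(0, 1/3) is C_P = L/π = 1/(3*π), achieved by sin(3*π·x).
A polynomial bump cannot attain the sharp Poincaré constant (only the first sine eigenfunction does), so the ratio is strictly less than C_P, consistent with ||u||_L² ≤ C_P ||u'||_L².


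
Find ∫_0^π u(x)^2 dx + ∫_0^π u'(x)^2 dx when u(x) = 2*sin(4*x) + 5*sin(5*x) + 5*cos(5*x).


||u||_{H^1(0,π)}^2 = -4160/9 + 684*π

u'(x) = -25*sin(5*x) + 8*cos(4*x) + 25*cos(5*x).
Expand u² and (u')² and integrate term by term on (0, π), using: for integers n ≥ 1, ∫_0^π sin²(nx) dx = ∫_0^π cos²(nx) dx = π/2; for n ≠ n', ∫_0^π sin(nx)sin(n'x) dx = ∫_0^π cos(nx)cos(n'x) dx = 0; and by product-to-sum, ∫_0^π sin(nx)cos(n'x) dx = ½∫_0^π [sin((n+n')x) + sin((n−n')x)] dx, which is 0 when n+n' is even and 2n/(n²−n'²) when n+n' is odd (it need not vanish on (0, π)).
  u² squared terms: (2)²·∫sin(4x)² dx = 4·π/2 = 2*π;  (5)²·∫cos(5x)² dx = 25·π/2 = 25*π/2;  (5)²·∫sin(5x)² dx = 25·π/2 = 25*π/2.
  u² cross terms: 2·(2)·(5)·∫sin(4x)·cos(5x) dx = 20·(-8/9) = -160/9;  2·(2)·(5)·∫sin(4x)·sin(5x) dx = 20·(0) = 0;  2·(5)·(5)·∫cos(5x)·sin(5x) dx = 50·(0) = 0.
  So ∫_0^π u² dx = 2*π + 25*π/2 + 25*π/2 − 160/9 + 0 + 0 = -160/9 + 27*π.
  (u')² squared terms: (-25)²·∫sin(5x)² dx = 625·π/2 = 625*π/2;  (8)²·∫cos(4x)² dx = 64·π/2 = 32*π;  (25)²·∫cos(5x)² dx = 625·π/2 = 625*π/2.
  (u')² cross terms: 2·(-25)·(8)·∫sin(5x)·cos(4x) dx = -400·(10/9) = -4000/9;  2·(-25)·(25)·∫sin(5x)·cos(5x) dx = -1250·(0) = 0;  2·(8)·(25)·∫cos(4x)·cos(5x) dx = 400·(0) = 0.
  So ∫_0^π (u')² dx = 625*π/2 + 32*π + 625*π/2 − 4000/9 + 0 + 0 = -4000/9 + 657*π.
||u||_{H^1}^2 = (-160/9 + 27*π) + (-4000/9 + 657*π) = -4160/9 + 684*π.
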